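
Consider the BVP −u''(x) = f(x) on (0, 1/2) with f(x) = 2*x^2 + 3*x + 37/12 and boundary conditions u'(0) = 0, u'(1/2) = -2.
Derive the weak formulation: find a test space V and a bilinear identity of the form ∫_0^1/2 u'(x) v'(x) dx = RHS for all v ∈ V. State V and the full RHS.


V = H^1(0, 1/2) (v unrestricted at boundary; u is determined up to an additive constant); weak form: ∫_0^1/2 u'v' dx = ∫_0^1/2 (2*x^2 + 3*x + 37/12) v dx − 2·v(1/2) for all v ∈ V.

Multiply both sides by a test function v and integrate from 0 to 1/2:
  ∫_0^1/2 −u''(x) v(x) dx = ∫_0^1/2 f(x) v(x) dx.
Integrate the LHS by parts once:
  ∫_0^1/2 −u'' v dx = −[u'(x) v(x)]_0^1/2 + ∫_0^1/2 u'(x) v'(x) dx.
Thus ∫_0^1/2 u'(x) v'(x) dx = ∫_0^1/2 f(x) v(x) dx + [u'(x) v(x)]_0^1/2.
Choose V so that boundary terms are either known or forced to vanish.
u has inhomogeneous Neumann u'(0) = 0, u'(1/2) = -2. [u' v]_0^1/2 = (-2)·v(1/2) − (0)·v(0) = − 2·v(1/2). Take V = H^1(0, 1/2); boundary term becomes part of RHS.
Weak formulation: find u (satisfying any essential BC) such that ∫_0^1/2 u'(x) v'(x) dx = ∫_0^1/2 f v dx − 2·v(1/2) for all v ∈ V (Neumann data are natural BCs: they enter the RHS as boundary terms).
Substituting f(x) = 2*x^2 + 3*x + 37/12, the right-hand side is ∫_0^1/2 (2*x^2 + 3*x + 37/12) v dx − 2·v(1/2).
Compatibility check (pure Neumann): taking v ≡ 1 ∈ V gives 0 = ∫_0^1/2 f dx + (-2) − (0), i.e. ∫_0^1/2 f dx must equal u'(0) − u'(1/2) = 2. Indeed ∫_0^1/2 (2*x^2 + 3*x + 37/12) dx = 2, so the data are compatible. The solution is then unique only up to an additive constant (fix it e.g. by requiring ∫_0^1/2 u dx = 0).


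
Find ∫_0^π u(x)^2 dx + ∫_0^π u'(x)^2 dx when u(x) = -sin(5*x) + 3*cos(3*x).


||u||_{H^1(0,π)}^2 = 58*π

u'(x) = -9*sin(3*x) - 5*cos(5*x).
Expand u² and (u')² and integrate term by term on (0, π), using: for integers n ≥ 1, ∫_0^π sin²(nx) dx = ∫_0^π cos²(nx) dx = π/2; for n ≠ n', ∫_0^π sin(nx)sin(n'x) dx = ∫_0^π cos(nx)cos(n'x) dx = 0; and by product-to-sum, ∫_0^π sin(nx)cos(n'x) dx = ½∫_0^π [sin((n+n')x) + sin((n−n')x)] dx, which is 0 when n+n' is even and 2n/(n²−n'²) when n+n' is odd (it need not vanish on (0, π)).
  u² squared terms: (-1)²·∫sin(5x)² dx = 1·π/2 = π/2;  (3)²·∫cos(3x)² dx = 9·π/2 = 9*π/2.
  u² cross terms: 2·(-1)·(3)·∫sin(5x)·cos(3x) dx = -6·(0) = 0.
  So ∫_0^π u² dx = π/2 + 9*π/2 + 0 = 5*π.
  (u')² squared terms: (-9)²·∫sin(3x)² dx = 81·π/2 = 81*π/2;  (-5)²·∫cos(5x)² dx = 25·π/2 = 25*π/2.
  (u')² cross terms: 2·(-9)·(-5)·∫sin(3x)·cos(5x) dx = 90·(0) = 0.
  So ∫_0^π (u')² dx = 81*π/2 + 25*π/2 + 0 = 53*π.
||u||_{H^1}^2 = (5*π) + (53*π) = 58*π.


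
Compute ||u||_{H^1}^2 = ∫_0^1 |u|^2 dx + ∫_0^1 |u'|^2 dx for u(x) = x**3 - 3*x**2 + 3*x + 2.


||u||_{H^1}^2 = 661/70

The H^1 norm (squared) on an interval (0, L) is
  ||u||_{H^1}^2 = ∫_0^L u(x)^2 dx + ∫_0^L u'(x)^2 dx.
Compute u'(x) = 3*x**2 - 6*x + 3.
Then u(x)^2 = x**6 - 6*x**5 + 15*x**4 - 14*x**3 - 3*x**2 + 12*x + 4 and u'(x)^2 = 9*x**4 - 36*x**3 + 54*x**2 - 36*x + 9.
Integrate each monomial from 0 to 1 using ∫_0^1 c·x^n dx = c·1^(n+1)/(n+1):
  ∫_0^1 u(x)^2 dx = ∫_0^1 (x^6 - 6*x^5 + 15*x^4 - 14*x^3 - 3*x^2 + 12*x + 4) dx. Term by term:
    ∫_0^1 x^6 dx = 1/7;  ∫_0^1 -6*x^5 dx = -1;  ∫_0^1 15*x^4 dx = 3;
    ∫_0^1 -14*x^3 dx = -7/2;  ∫_0^1 -3*x^2 dx = -1;  ∫_0^1 12*x dx = 6;
    ∫_0^1 4 dx = 4.
  Sum: 1/7 − 1 + 3 − 7/2 − 1 + 6 + 4 = 107/14.
  ∫_0^1 u'(x)^2 dx = ∫_0^1 (9*x^4 - 36*x^3 + 54*x^2 - 36*x + 9) dx. Term by term:
    ∫_0^1 9*x^4 dx = 9/5;  ∫_0^1 -36*x^3 dx = -9;  ∫_0^1 54*x^2 dx = 18;
    ∫_0^1 -36*x dx = -18;  ∫_0^1 9 dx = 9.
  Sum: 9/5 − 9 + 18 − 18 + 9 = 9/5.
Adding: ||u||_{H^1}^2 = 107/14 + 9/5 = 661/70.


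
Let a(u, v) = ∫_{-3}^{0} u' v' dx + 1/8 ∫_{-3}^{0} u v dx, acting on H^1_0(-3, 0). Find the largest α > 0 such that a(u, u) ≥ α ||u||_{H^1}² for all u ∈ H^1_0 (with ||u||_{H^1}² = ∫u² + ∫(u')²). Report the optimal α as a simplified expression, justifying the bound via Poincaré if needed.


α = (9/8 + π^2)/(9 + π^2)

Coercivity of a(·,·) on H^1_0(-3, 0) means a(u, u) ≥ α ||u||_{H^1}² for every u ∈ H^1_0.
The interval has length L = 3, and Poincaré/coercivity depend only on L. Here a(u, u) = ∫(u')² + (1/8)·∫u².
Here 0 < c = 1/8 < 1. The condition a(u,u) ≥ α||u||_{H^1}² reads (1−α)∫(u')² ≥ (α−c)∫u². Any admissible α is ≤ 1 (rapidly oscillating u have ∫u²/∫(u')² → 0), and α = 1 would force 0 ≥ (1−c)∫u², impossible since c < 1; so 1−α > 0. By the sharp Poincaré inequality on H^1_0 of an interval of length L, ∫(u')² ≥ (π/L)²∫u² with equality for the first sine mode sin(π(x−x₀)/L) (x₀ the left endpoint), so the inequality holds for all u iff (1−α)(π/L)² ≥ α − c, i.e. α ≤ ((π/L)² + c)/((π/L)² + 1) = (1 + c(L/π)²)/(1 + (L/π)²). With (π/L)² = π^2/9 and c = 1/8, the largest admissible constant is α = ((π/L)² + c)/((π/L)² + 1).
Simplifying, α = (9/8 + π^2)/(9 + π^2).


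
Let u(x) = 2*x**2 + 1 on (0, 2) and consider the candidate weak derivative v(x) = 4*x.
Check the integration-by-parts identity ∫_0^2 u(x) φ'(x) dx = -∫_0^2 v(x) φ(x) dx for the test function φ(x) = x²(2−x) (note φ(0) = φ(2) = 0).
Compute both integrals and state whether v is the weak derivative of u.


LHS = -32/5, RHS = -32/5. Yes, v = u' weakly.

u(x) = 2*x**2 + 1, classical derivative u'(x) = 4*x.
φ(x) = x²(2−x), so φ'(x) = x*(4 - 3*x).
Note φ(0) = φ(2) = 0, so the boundary term u·φ vanishes.
LHS = ∫_0^2 u(x) φ'(x) dx = ∫_0^2 (-6*x^4 + 8*x^3 - 3*x^2 + 4*x) dx. Term by term:
  ∫_0^2 -6*x^4 dx = -192/5;  ∫_0^2 8*x^3 dx = 32;  ∫_0^2 -3*x^2 dx = -8;
  ∫_0^2 4*x dx = 8.
Sum: -192/5 + 32 − 8 + 8 = -32/5.
So LHS = -32/5.
∫_0^2 v(x) φ(x) dx = ∫_0^2 (-4*x^4 + 8*x^3) dx. Term by term:
  ∫_0^2 -4*x^4 dx = -128/5;  ∫_0^2 8*x^3 dx = 32.
Sum: -128/5 + 32 = 32/5.
So RHS = -∫_0^2 v(x) φ(x) dx = -32/5.
LHS = RHS, so the identity holds for this test φ.
Moreover u is smooth here and v(x) = u'(x) = 4*x pointwise, so the identity holds for every test function. Hence v is the weak derivative of u.


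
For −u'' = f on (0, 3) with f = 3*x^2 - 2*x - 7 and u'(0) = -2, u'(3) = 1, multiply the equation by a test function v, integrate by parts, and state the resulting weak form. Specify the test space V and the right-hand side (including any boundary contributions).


V = H^1(0, 3) (v unrestricted at boundary; u is determined up to an additive constant); weak form: ∫_0^3 u'v' dx = ∫_0^3 (3*x^2 - 2*x - 7) v dx + v(3) + 2·v(0) for all v ∈ V.

Multiply both sides by a test function v and integrate from 0 to 3:
  ∫_0^3 −u''(x) v(x) dx = ∫_0^3 f(x) v(x) dx.
Integrate the LHS by parts once:
  ∫_0^3 −u'' v dx = −[u'(x) v(x)]_0^3 + ∫_0^3 u'(x) v'(x) dx.
Thus ∫_0^3 u'(x) v'(x) dx = ∫_0^3 f(x) v(x) dx + [u'(x) v(x)]_0^3.
Choose V so that boundary terms are either known or forced to vanish.
u has inhomogeneous Neumann u'(0) = -2, u'(3) = 1. [u' v]_0^3 = (1)·v(3) − (-2)·v(0) = v(3) + 2·v(0). Take V = H^1(0, 3); boundary term becomes part of RHS.
Weak formulation: find u (satisfying any essential BC) such that ∫_0^3 u'(x) v'(x) dx = ∫_0^3 f v dx + v(3) + 2·v(0) for all v ∈ V (Neumann data are natural BCs: they enter the RHS as boundary terms).
Substituting f(x) = 3*x^2 - 2*x - 7, the right-hand side is ∫_0^3 (3*x^2 - 2*x - 7) v dx + v(3) + 2·v(0).
Compatibility check (pure Neumann): taking v ≡ 1 ∈ V gives 0 = ∫_0^3 f dx + (1) − (-2), i.e. ∫_0^3 f dx must equal u'(0) − u'(3) = -3. Indeed ∫_0^3 (3*x^2 - 2*x - 7) dx = -3, so the data are compatible. The solution is then unique only up to an additive constant (fix it e.g. by requiring ∫_0^3 u dx = 0).


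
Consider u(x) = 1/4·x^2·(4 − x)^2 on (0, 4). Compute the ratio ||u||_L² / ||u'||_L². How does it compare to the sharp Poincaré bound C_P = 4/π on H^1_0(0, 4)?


||u||_L² / ||u'||_L² = 2*sqrt(3)/3 < C_P = 4/π.

u(x) = 1/4·x^2·(4 − x)^2, so u'(x) = x*(x - 4)*(x - 2).
u(x) = 1/4·x^2·(4 − x)^2 vanishes at x = 0 and x = 4, so u ∈ H^1_0(0, 4). Differentiate via the product rule and integrate the resulting polynomials term by term.
  ∫_0^4 u² dx = ∫_0^4 (x^8/16 - x^7 + 6*x^6 - 16*x^5 + 16*x^4) dx. Term by term:
    ∫_0^4 x^8/16 dx = 16384/9;  ∫_0^4 -x^7 dx = -8192;  ∫_0^4 6*x^6 dx = 98304/7;
    ∫_0^4 -16*x^5 dx = -32768/3;  ∫_0^4 16*x^4 dx = 16384/5.
  Sum: 16384/9 − 8192 + 98304/7 − 32768/3 + 16384/5 = 8192/315.
  ∫_0^4 (u')² dx = ∫_0^4 (x^6 - 12*x^5 + 52*x^4 - 96*x^3 + 64*x^2) dx. Term by term:
    ∫_0^4 x^6 dx = 16384/7;  ∫_0^4 -12*x^5 dx = -8192;  ∫_0^4 52*x^4 dx = 53248/5;
    ∫_0^4 -96*x^3 dx = -6144;  ∫_0^4 64*x^2 dx = 4096/3.
  Sum: 16384/7 − 8192 + 53248/5 − 6144 + 4096/3 = 2048/105.
∫_0^4 u² dx = 8192/315, so ||u||_L² = 64*sqrt(70)/105.
∫_0^4 (u')² dx = 2048/105, so ||u'||_L² = 32*sqrt(210)/105.
Ratio ||u||_L² / ||u'||_L² = 2*sqrt(3)/3.
Sharp Poincaré constant on H^1_0(0, 4) is C_P = L/π = 4/π, achieved by sin(π/4·x).
A polynomial bump cannot attain the sharp Poincaré constant (only the first sine eigenfunction does), so the ratio is strictly less than C_P, consistent with ||u||_L² ≤ C_P ||u'||_L².


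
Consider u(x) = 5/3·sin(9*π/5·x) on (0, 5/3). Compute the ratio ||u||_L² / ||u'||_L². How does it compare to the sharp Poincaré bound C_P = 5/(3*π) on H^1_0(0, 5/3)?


||u||_L² / ||u'||_L² = 5/(9*π) < C_P = 5/(3*π).

u(x) = 5/3·sin(9*π/5·x), so u'(x) = 3*π*cos(9*π*x/5).
Writing u(x) = A·sin(kπx/L) with A = 5/3 and k = 3, use ∫_0^L sin²(kπx/L) dx = L/2 and ∫_0^L cos²(kπx/L) dx = L/2.
u² = 25/9·sin²(9*π/5·x) and (u')² = 9*π^2·cos²(9*π/5·x), and each of sin², cos² integrates to L/2 = 5/6 over (0, 5/3).
∫_0^5/3 u² dx = 125/54, so ||u||_L² = 5*sqrt(30)/18.
∫_0^5/3 (u')² dx = 15*π^2/2, so ||u'||_L² = sqrt(30)*π/2.
Ratio ||u||_L² / ||u'||_L² = 5/(9*π).
Sharp Poincaré constant on H^1_0(0, 5/3) is C_P = L/π = 5/(3*π), achieved by sin(3*π/5·x).
This is the k = 3 harmonic; the ratio L/(kπ) is strictly less than C_P = L/π, consistent with the sharp inequality ||u||_L² ≤ C_P ||u'||_L².


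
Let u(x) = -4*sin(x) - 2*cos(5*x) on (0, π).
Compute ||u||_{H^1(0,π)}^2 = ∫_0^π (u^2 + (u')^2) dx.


||u||_{H^1(0,π)}^2 = 68*π

u'(x) = 10*sin(5*x) - 4*cos(x).
Expand u² and (u')² and integrate term by term on (0, π), using: for integers n ≥ 1, ∫_0^π sin²(nx) dx = ∫_0^π cos²(nx) dx = π/2; for n ≠ n', ∫_0^π sin(nx)sin(n'x) dx = ∫_0^π cos(nx)cos(n'x) dx = 0; and by product-to-sum, ∫_0^π sin(nx)cos(n'x) dx = ½∫_0^π [sin((n+n')x) + sin((n−n')x)] dx, which is 0 when n+n' is even and 2n/(n²−n'²) when n+n' is odd (it need not vanish on (0, π)).
  u² squared terms: (-4)²·∫sin(x)² dx = 16·π/2 = 8*π;  (-2)²·∫cos(5x)² dx = 4·π/2 = 2*π.
  u² cross terms: 2·(-4)·(-2)·∫sin(x)·cos(5x) dx = 16·(0) = 0.
  So ∫_0^π u² dx = 8*π + 2*π + 0 = 10*π.
  (u')² squared terms: (-4)²·∫cos(x)² dx = 16·π/2 = 8*π;  (10)²·∫sin(5x)² dx = 100·π/2 = 50*π.
  (u')² cross terms: 2·(-4)·(10)·∫cos(x)·sin(5x) dx = -80·(0) = 0.
  So ∫_0^π (u')² dx = 8*π + 50*π + 0 = 58*π.
||u||_{H^1}^2 = (10*π) + (58*π) = 68*π.


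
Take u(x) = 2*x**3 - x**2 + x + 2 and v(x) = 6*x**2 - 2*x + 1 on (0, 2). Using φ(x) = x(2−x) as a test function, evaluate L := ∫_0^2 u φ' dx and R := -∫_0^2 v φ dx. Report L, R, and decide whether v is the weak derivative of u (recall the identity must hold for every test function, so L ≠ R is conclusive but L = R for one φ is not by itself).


LHS = -124/15, RHS = -124/15. Yes, v = u' weakly.

u(x) = 2*x**3 - x**2 + x + 2, classical derivative u'(x) = 6*x**2 - 2*x + 1.
φ(x) = x(2−x), so φ'(x) = 2 - 2*x.
Note φ(0) = φ(2) = 0, so the boundary term u·φ vanishes.
LHS = ∫_0^2 u(x) φ'(x) dx = ∫_0^2 (-4*x^4 + 6*x^3 - 4*x^2 - 2*x + 4) dx. Term by term:
  ∫_0^2 -4*x^4 dx = -128/5;  ∫_0^2 6*x^3 dx = 24;  ∫_0^2 -4*x^2 dx = -32/3;
  ∫_0^2 -2*x dx = -4;  ∫_0^2 4 dx = 8.
Sum: -128/5 + 24 − 32/3 − 4 + 8 = -124/15.
So LHS = -124/15.
∫_0^2 v(x) φ(x) dx = ∫_0^2 (-6*x^4 + 14*x^3 - 5*x^2 + 2*x) dx. Term by term:
  ∫_0^2 -6*x^4 dx = -192/5;  ∫_0^2 14*x^3 dx = 56;  ∫_0^2 -5*x^2 dx = -40/3;
  ∫_0^2 2*x dx = 4.
Sum: -192/5 + 56 − 40/3 + 4 = 124/15.
So RHS = -∫_0^2 v(x) φ(x) dx = -124/15.
LHS = RHS, so the identity holds for this test φ.
Moreover u is smooth here and v(x) = u'(x) = 6*x**2 - 2*x + 1 pointwise, so the identity holds for every test function. Hence v is the weak derivative of u.


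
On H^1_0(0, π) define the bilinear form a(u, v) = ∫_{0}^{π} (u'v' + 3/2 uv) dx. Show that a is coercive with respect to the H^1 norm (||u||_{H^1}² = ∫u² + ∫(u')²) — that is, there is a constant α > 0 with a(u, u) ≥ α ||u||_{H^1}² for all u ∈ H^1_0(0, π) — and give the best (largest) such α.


α = 1

Coercivity of a(·,·) on H^1_0(0, π) means a(u, u) ≥ α ||u||_{H^1}² for every u ∈ H^1_0.
The interval has length L = π, and Poincaré/coercivity depend only on L. Here a(u, u) = ∫(u')² + (3/2)·∫u².
Here c = 3/2 ≥ 1, so a(u,u) = ∫(u')² + c∫u² ≥ ∫(u')² + ∫u² = ||u||_{H^1}², i.e. α = 1 works. No larger α is possible: a(u,u) ≥ α||u||_{H^1}² means (1−α)∫(u')² ≥ (α−c)∫u², and for the modes u_n = sin(nπ(x−x₀)/L) (x₀ the left endpoint) one has ∫u_n²/∫(u_n')² = (L/(nπ))² → 0, so a(u_n,u_n)/||u_n||_{H^1}² → 1. Hence the optimal constant is α = 1.
Therefore α = 1.


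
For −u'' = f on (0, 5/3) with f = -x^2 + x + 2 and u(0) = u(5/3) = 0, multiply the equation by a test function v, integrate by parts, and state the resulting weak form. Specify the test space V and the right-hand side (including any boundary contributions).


V = H^1_0(0, 5/3) (so v(0) = v(5/3) = 0); weak form: ∫_0^5/3 u'v' dx = ∫_0^5/3 (-x^2 + x + 2) v dx for all v ∈ V.

Multiply both sides by a test function v and integrate from 0 to 5/3:
  ∫_0^5/3 −u''(x) v(x) dx = ∫_0^5/3 f(x) v(x) dx.
Integrate the LHS by parts once:
  ∫_0^5/3 −u'' v dx = −[u'(x) v(x)]_0^5/3 + ∫_0^5/3 u'(x) v'(x) dx.
Thus ∫_0^5/3 u'(x) v'(x) dx = ∫_0^5/3 f(x) v(x) dx + [u'(x) v(x)]_0^5/3.
Choose V so that boundary terms are either known or forced to vanish.
u is Dirichlet: u(0) = u(5/3) = 0. Let V = H^1_0(0, 5/3); then v(0) = v(5/3) = 0, and [u' v]_0^5/3 = 0.
Weak formulation: find u (satisfying any essential BC) such that ∫_0^5/3 u'(x) v'(x) dx = ∫_0^5/3 f v dx for all v ∈ V.
Substituting f(x) = -x^2 + x + 2, the right-hand side is ∫_0^5/3 (-x^2 + x + 2) v dx.


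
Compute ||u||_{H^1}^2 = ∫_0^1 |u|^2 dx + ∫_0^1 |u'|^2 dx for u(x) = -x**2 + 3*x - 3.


||u||_{H^1}^2 = 241/30

The H^1 norm (squared) on an interval (0, L) is
  ||u||_{H^1}^2 = ∫_0^L u(x)^2 dx + ∫_0^L u'(x)^2 dx.
Compute u'(x) = 3 - 2*x.
Then u(x)^2 = x**4 - 6*x**3 + 15*x**2 - 18*x + 9 and u'(x)^2 = 4*x**2 - 12*x + 9.
Integrate each monomial from 0 to 1 using ∫_0^1 c·x^n dx = c·1^(n+1)/(n+1):
  ∫_0^1 u(x)^2 dx = ∫_0^1 (x^4 - 6*x^3 + 15*x^2 - 18*x + 9) dx. Term by term:
    ∫_0^1 x^4 dx = 1/5;  ∫_0^1 -6*x^3 dx = -3/2;  ∫_0^1 15*x^2 dx = 5;
    ∫_0^1 -18*x dx = -9;  ∫_0^1 9 dx = 9.
  Sum: 1/5 − 3/2 + 5 − 9 + 9 = 37/10.
  ∫_0^1 u'(x)^2 dx = ∫_0^1 (4*x^2 - 12*x + 9) dx. Term by term:
    ∫_0^1 4*x^2 dx = 4/3;  ∫_0^1 -12*x dx = -6;  ∫_0^1 9 dx = 9.
  Sum: 4/3 − 6 + 9 = 13/3.
Adding: ||u||_{H^1}^2 = 37/10 + 13/3 = 241/30.


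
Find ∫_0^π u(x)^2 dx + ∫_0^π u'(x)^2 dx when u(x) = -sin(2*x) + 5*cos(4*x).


||u||_{H^1(0,π)}^2 = 215*π

u'(x) = -20*sin(4*x) - 2*cos(2*x).
Expand u² and (u')² and integrate term by term on (0, π), using: for integers n ≥ 1, ∫_0^π sin²(nx) dx = ∫_0^π cos²(nx) dx = π/2; for n ≠ n', ∫_0^π sin(nx)sin(n'x) dx = ∫_0^π cos(nx)cos(n'x) dx = 0; and by product-to-sum, ∫_0^π sin(nx)cos(n'x) dx = ½∫_0^π [sin((n+n')x) + sin((n−n')x)] dx, which is 0 when n+n' is even and 2n/(n²−n'²) when n+n' is odd (it need not vanish on (0, π)).
  u² squared terms: (-1)²·∫sin(2x)² dx = 1·π/2 = π/2;  (5)²·∫cos(4x)² dx = 25·π/2 = 25*π/2.
  u² cross terms: 2·(-1)·(5)·∫sin(2x)·cos(4x) dx = -10·(0) = 0.
  So ∫_0^π u² dx = π/2 + 25*π/2 + 0 = 13*π.
  (u')² squared terms: (-20)²·∫sin(4x)² dx = 400·π/2 = 200*π;  (-2)²·∫cos(2x)² dx = 4·π/2 = 2*π.
  (u')² cross terms: 2·(-20)·(-2)·∫sin(4x)·cos(2x) dx = 80·(0) = 0.
  So ∫_0^π (u')² dx = 200*π + 2*π + 0 = 202*π.
||u||_{H^1}^2 = (13*π) + (202*π) = 215*π.


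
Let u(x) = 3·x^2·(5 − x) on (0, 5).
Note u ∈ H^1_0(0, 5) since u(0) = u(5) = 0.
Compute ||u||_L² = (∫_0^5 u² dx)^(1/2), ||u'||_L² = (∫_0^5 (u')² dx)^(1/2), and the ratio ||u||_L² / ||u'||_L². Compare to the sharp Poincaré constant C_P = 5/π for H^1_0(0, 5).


||u||_L² / ||u'||_L² = 5*sqrt(14)/14 < C_P = 5/π.

u(x) = 3·x^2·(5 − x), so u'(x) = 3*x*(10 - 3*x).
u(x) = 3·x^2·(5 − x) vanishes at x = 0 and x = 5, so u ∈ H^1_0(0, 5). Differentiate via the product rule and integrate the resulting polynomials term by term.
  ∫_0^5 u² dx = ∫_0^5 (9*x^6 - 90*x^5 + 225*x^4) dx. Term by term:
    ∫_0^5 9*x^6 dx = 703125/7;  ∫_0^5 -90*x^5 dx = -234375;  ∫_0^5 225*x^4 dx = 140625.
  Sum: 703125/7 − 234375 + 140625 = 46875/7.
  ∫_0^5 (u')² dx = ∫_0^5 (81*x^4 - 540*x^3 + 900*x^2) dx. Term by term:
    ∫_0^5 81*x^4 dx = 50625;  ∫_0^5 -540*x^3 dx = -84375;  ∫_0^5 900*x^2 dx = 37500.
  Sum: 50625 − 84375 + 37500 = 3750.
∫_0^5 u² dx = 46875/7, so ||u||_L² = 125*sqrt(21)/7.
∫_0^5 (u')² dx = 3750, so ||u'||_L² = 25*sqrt(6).
Ratio ||u||_L² / ||u'||_L² = 5*sqrt(14)/14.
Sharp Poincaré constant on H^1_0(0, 5) is C_P = L/π = 5/π, achieved by sin(π/5·x).
A polynomial bump cannot attain the sharp Poincaré constant (only the first sine eigenfunction does), so the ratio is strictly less than C_P, consistent with ||u||_L² ≤ C_P ||u'||_L².


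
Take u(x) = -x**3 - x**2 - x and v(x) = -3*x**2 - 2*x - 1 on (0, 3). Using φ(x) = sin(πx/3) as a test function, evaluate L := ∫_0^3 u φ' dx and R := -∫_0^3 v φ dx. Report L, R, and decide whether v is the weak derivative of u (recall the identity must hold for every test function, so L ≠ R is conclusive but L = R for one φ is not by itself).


LHS = -324/π^3 + 105/π, RHS = -324/π^3 + 105/π. Yes, v = u' weakly.

u(x) = -x**3 - x**2 - x, classical derivative u'(x) = -3*x**2 - 2*x - 1.
φ(x) = sin(πx/3), so φ'(x) = π*cos(π*x/3)/3.
Note φ(0) = φ(3) = 0, so the boundary term u·φ vanishes.
LHS = ∫_0^3 u(x) φ'(x) dx = ∫_0^3 (-π*x^3*cos(π*x/3)/3 - π*x^2*cos(π*x/3)/3 - π*x*cos(π*x/3)/3) dx. Term by term:
  ∫_0^3 -π*x*cos(π*x/3)/3 dx = 6/π;  ∫_0^3 -π*x^2*cos(π*x/3)/3 dx = 18/π;  ∫_0^3 -π*x^3*cos(π*x/3)/3 dx = -324/π^3 + 81/π.
Sum: 6/π + 18/π + -324/π^3 + 81/π = -324/π^3 + 105/π.
So LHS = -324/π^3 + 105/π.
∫_0^3 v(x) φ(x) dx = ∫_0^3 (-3*x^2*sin(π*x/3) - 2*x*sin(π*x/3) - sin(π*x/3)) dx. Term by term:
  ∫_0^3 -sin(π*x/3) dx = -6/π;  ∫_0^3 -3*x^2*sin(π*x/3) dx = -81/π + 324/π^3;  ∫_0^3 -2*x*sin(π*x/3) dx = -18/π.
Sum: -6/π + -81/π + 324/π^3 − 18/π = -105/π + 324/π^3.
So RHS = -∫_0^3 v(x) φ(x) dx = -324/π^3 + 105/π.
LHS = RHS, so the identity holds for this test φ.
Moreover u is smooth here and v(x) = u'(x) = -3*x**2 - 2*x - 1 pointwise, so the identity holds for every test function. Hence v is the weak derivative of u.


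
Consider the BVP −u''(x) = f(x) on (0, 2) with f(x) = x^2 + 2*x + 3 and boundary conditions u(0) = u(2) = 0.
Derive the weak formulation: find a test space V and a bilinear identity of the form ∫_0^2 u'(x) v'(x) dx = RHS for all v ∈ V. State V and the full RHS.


V = H^1_0(0, 2) (so v(0) = v(2) = 0); weak form: ∫_0^2 u'v' dx = ∫_0^2 (x^2 + 2*x + 3) v dx for all v ∈ V.

Multiply both sides by a test function v and integrate from 0 to 2:
  ∫_0^2 −u''(x) v(x) dx = ∫_0^2 f(x) v(x) dx.
Integrate the LHS by parts once:
  ∫_0^2 −u'' v dx = −[u'(x) v(x)]_0^2 + ∫_0^2 u'(x) v'(x) dx.
Thus ∫_0^2 u'(x) v'(x) dx = ∫_0^2 f(x) v(x) dx + [u'(x) v(x)]_0^2.
Choose V so that boundary terms are either known or forced to vanish.
u is Dirichlet: u(0) = u(2) = 0. Let V = H^1_0(0, 2); then v(0) = v(2) = 0, and [u' v]_0^2 = 0.
Weak formulation: find u (satisfying any essential BC) such that ∫_0^2 u'(x) v'(x) dx = ∫_0^2 f v dx for all v ∈ V.
Substituting f(x) = x^2 + 2*x + 3, the right-hand side is ∫_0^2 (x^2 + 2*x + 3) v dx.


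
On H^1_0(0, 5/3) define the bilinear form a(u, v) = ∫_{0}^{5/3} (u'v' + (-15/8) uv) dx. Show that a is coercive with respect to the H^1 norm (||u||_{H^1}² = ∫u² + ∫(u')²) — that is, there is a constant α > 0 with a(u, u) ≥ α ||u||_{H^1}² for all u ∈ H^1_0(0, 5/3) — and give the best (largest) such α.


α = 3*(-125 + 24*π^2)/(8*(25 + 9*π^2))

Coercivity of a(·,·) on H^1_0(0, 5/3) means a(u, u) ≥ α ||u||_{H^1}² for every u ∈ H^1_0.
The interval has length L = 5/3, and Poincaré/coercivity depend only on L. Here a(u, u) = ∫(u')² + (-15/8)·∫u².
Here c = -15/8 < 0 with |c| < (π/L)² = 9*π^2/25, so coercivity still holds. The condition a(u,u) ≥ α||u||_{H^1}² reads (1−α)∫(u')² ≥ (α−c)∫u². Any admissible α is ≤ 1 (rapidly oscillating u have ∫u²/∫(u')² → 0), and α = 1 would force 0 ≥ (1−c)∫u², impossible since c < 1; so 1−α > 0. By the sharp Poincaré inequality on H^1_0 of an interval of length L, ∫(u')² ≥ (π/L)²∫u² with equality for the first sine mode sin(π(x−x₀)/L) (x₀ the left endpoint), so the inequality holds for all u iff (1−α)(π/L)² ≥ α − c, i.e. α ≤ ((π/L)² + c)/((π/L)² + 1) = (1 + c(L/π)²)/(1 + (L/π)²). (Direct route, valid since c ≤ 0: Poincaré gives c∫u² ≥ c(L/π)²∫(u')², so a(u,u) ≥ (1 + c(L/π)²)∫(u')², while ||u||_{H^1}² ≤ (1 + (L/π)²)∫(u')²; dividing yields the same α.) With (π/L)² = 9*π^2/25 and c = -15/8, the largest admissible constant is α = ((π/L)² + c)/((π/L)² + 1).
Simplifying, α = 3*(-125 + 24*π^2)/(8*(25 + 9*π^2)).


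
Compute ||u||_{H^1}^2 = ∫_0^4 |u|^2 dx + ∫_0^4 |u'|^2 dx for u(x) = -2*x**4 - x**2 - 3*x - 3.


||u||_{H^1}^2 = 18726664/63

The H^1 norm (squared) on an interval (0, L) is
  ||u||_{H^1}^2 = ∫_0^L u(x)^2 dx + ∫_0^L u'(x)^2 dx.
Compute u'(x) = -8*x**3 - 2*x - 3.
Then u(x)^2 = 4*x**8 + 4*x**6 + 12*x**5 + 13*x**4 + 6*x**3 + 15*x**2 + 18*x + 9 and u'(x)^2 = 64*x**6 + 32*x**4 + 48*x**3 + 4*x**2 + 12*x + 9.
Integrate each monomial from 0 to 4 using ∫_0^4 c·x^n dx = c·4^(n+1)/(n+1):
  ∫_0^4 u(x)^2 dx = ∫_0^4 (4*x^8 + 4*x^6 + 12*x^5 + 13*x^4 + 6*x^3 + 15*x^2 + 18*x + 9) dx. Term by term:
    ∫_0^4 4*x^8 dx = 1048576/9;  ∫_0^4 4*x^6 dx = 65536/7;  ∫_0^4 12*x^5 dx = 8192;
    ∫_0^4 13*x^4 dx = 13312/5;  ∫_0^4 6*x^3 dx = 384;  ∫_0^4 15*x^2 dx = 320;
    ∫_0^4 18*x dx = 144;  ∫_0^4 9 dx = 36.
  Sum: 1048576/9 + 65536/7 + 8192 + 13312/5 + 384 + 320 + 144 + 36 = 43346876/315.
  ∫_0^4 u'(x)^2 dx = ∫_0^4 (64*x^6 + 32*x^4 + 48*x^3 + 4*x^2 + 12*x + 9) dx. Term by term:
    ∫_0^4 64*x^6 dx = 1048576/7;  ∫_0^4 32*x^4 dx = 32768/5;  ∫_0^4 48*x^3 dx = 3072;
    ∫_0^4 4*x^2 dx = 256/3;  ∫_0^4 12*x dx = 96;  ∫_0^4 9 dx = 36.
  Sum: 1048576/7 + 32768/5 + 3072 + 256/3 + 96 + 36 = 16762148/105.
Adding: ||u||_{H^1}^2 = 43346876/315 + 16762148/105 = 18726664/63.


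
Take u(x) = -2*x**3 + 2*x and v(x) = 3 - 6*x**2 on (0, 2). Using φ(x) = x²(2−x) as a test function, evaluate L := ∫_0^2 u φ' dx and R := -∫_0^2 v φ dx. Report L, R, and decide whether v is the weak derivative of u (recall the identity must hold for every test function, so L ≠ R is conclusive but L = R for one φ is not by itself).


LHS = 152/15, RHS = 44/5. No, v is not the weak derivative of u.

u(x) = -2*x**3 + 2*x, classical derivative u'(x) = 2 - 6*x**2.
φ(x) = x²(2−x), so φ'(x) = x*(4 - 3*x).
Note φ(0) = φ(2) = 0, so the boundary term u·φ vanishes.
LHS = ∫_0^2 u(x) φ'(x) dx = ∫_0^2 (6*x^5 - 8*x^4 - 6*x^3 + 8*x^2) dx. Term by term:
  ∫_0^2 6*x^5 dx = 64;  ∫_0^2 -8*x^4 dx = -256/5;  ∫_0^2 -6*x^3 dx = -24;
  ∫_0^2 8*x^2 dx = 64/3.
Sum: 64 − 256/5 − 24 + 64/3 = 152/15.
So LHS = 152/15.
∫_0^2 v(x) φ(x) dx = ∫_0^2 (6*x^5 - 12*x^4 - 3*x^3 + 6*x^2) dx. Term by term:
  ∫_0^2 6*x^5 dx = 64;  ∫_0^2 -12*x^4 dx = -384/5;  ∫_0^2 -3*x^3 dx = -12;
  ∫_0^2 6*x^2 dx = 16.
Sum: 64 − 384/5 − 12 + 16 = -44/5.
So RHS = -∫_0^2 v(x) φ(x) dx = 44/5.
LHS − RHS = 4/3 ≠ 0, so the identity fails.
(For a valid weak derivative the identity must hold for EVERY test function, in particular this one. The failure shows v is NOT the weak derivative of u.)
Correct weak derivative would be u'(x) = 2 - 6*x**2.


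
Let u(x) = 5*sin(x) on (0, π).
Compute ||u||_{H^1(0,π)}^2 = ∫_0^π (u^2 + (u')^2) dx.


||u||_{H^1(0,π)}^2 = 25*π

u'(x) = 5*cos(x).
Expand u² and (u')² and integrate term by term on (0, π), using: for integers n ≥ 1, ∫_0^π sin²(nx) dx = ∫_0^π cos²(nx) dx = π/2; for n ≠ n', ∫_0^π sin(nx)sin(n'x) dx = ∫_0^π cos(nx)cos(n'x) dx = 0; and by product-to-sum, ∫_0^π sin(nx)cos(n'x) dx = ½∫_0^π [sin((n+n')x) + sin((n−n')x)] dx, which is 0 when n+n' is even and 2n/(n²−n'²) when n+n' is odd (it need not vanish on (0, π)).
  u² squared terms: (5)²·∫sin(x)² dx = 25·π/2 = 25*π/2.
  So ∫_0^π u² dx = 25*π/2.
  (u')² squared terms: (5)²·∫cos(x)² dx = 25·π/2 = 25*π/2.
  So ∫_0^π (u')² dx = 25*π/2.
||u||_{H^1}^2 = (25*π/2) + (25*π/2) = 25*π.


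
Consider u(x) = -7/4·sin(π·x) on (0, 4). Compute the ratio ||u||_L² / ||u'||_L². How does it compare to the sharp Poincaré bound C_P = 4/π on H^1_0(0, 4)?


||u||_L² / ||u'||_L² = 1/π < C_P = 4/π.

u(x) = -7/4·sin(π·x), so u'(x) = -7*π*cos(π*x)/4.
Writing u(x) = A·sin(kπx/L) with A = -7/4 and k = 4, use ∫_0^L sin²(kπx/L) dx = L/2 and ∫_0^L cos²(kπx/L) dx = L/2.
u² = 49/16·sin²(π·x) and (u')² = 49*π^2/16·cos²(π·x), and each of sin², cos² integrates to L/2 = 2 over (0, 4).
∫_0^4 u² dx = 49/8, so ||u||_L² = 7*sqrt(2)/4.
∫_0^4 (u')² dx = 49*π^2/8, so ||u'||_L² = 7*sqrt(2)*π/4.
Ratio ||u||_L² / ||u'||_L² = 1/π.
Sharp Poincaré constant on H^1_0(0, 4) is C_P = L/π = 4/π, achieved by sin(π/4·x).
This is the k = 4 harmonic; the ratio L/(kπ) is strictly less than C_P = L/π, consistent with the sharp inequality ||u||_L² ≤ C_P ||u'||_L².


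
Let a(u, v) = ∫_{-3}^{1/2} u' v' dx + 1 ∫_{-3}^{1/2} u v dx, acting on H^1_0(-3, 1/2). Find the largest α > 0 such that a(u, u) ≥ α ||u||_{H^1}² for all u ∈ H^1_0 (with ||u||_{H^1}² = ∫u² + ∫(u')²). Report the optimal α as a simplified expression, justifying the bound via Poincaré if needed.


α = 1

Coercivity of a(·,·) on H^1_0(-3, 1/2) means a(u, u) ≥ α ||u||_{H^1}² for every u ∈ H^1_0.
The interval has length L = 7/2, and Poincaré/coercivity depend only on L. Here a(u, u) = ∫(u')² + (1)·∫u².
Here c = 1 ≥ 1, so a(u,u) = ∫(u')² + c∫u² ≥ ∫(u')² + ∫u² = ||u||_{H^1}², i.e. α = 1 works. No larger α is possible: a(u,u) ≥ α||u||_{H^1}² means (1−α)∫(u')² ≥ (α−c)∫u², and for the modes u_n = sin(nπ(x−x₀)/L) (x₀ the left endpoint) one has ∫u_n²/∫(u_n')² = (L/(nπ))² → 0, so a(u_n,u_n)/||u_n||_{H^1}² → 1. Hence the optimal constant is α = 1.
Therefore α = 1.


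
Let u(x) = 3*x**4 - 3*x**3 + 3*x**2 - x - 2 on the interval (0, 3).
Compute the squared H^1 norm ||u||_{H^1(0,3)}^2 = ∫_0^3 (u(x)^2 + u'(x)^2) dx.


||u||_{H^1}^2 = 5331387/140

The H^1 norm (squared) on an interval (0, L) is
  ||u||_{H^1}^2 = ∫_0^L u(x)^2 dx + ∫_0^L u'(x)^2 dx.
Compute u'(x) = 12*x**3 - 9*x**2 + 6*x - 1.
Then u(x)^2 = 9*x**8 - 18*x**7 + 27*x**6 - 24*x**5 + 3*x**4 + 6*x**3 - 11*x**2 + 4*x + 4 and u'(x)^2 = 144*x**6 - 216*x**5 + 225*x**4 - 132*x**3 + 54*x**2 - 12*x + 1.
Integrate each monomial from 0 to 3 using ∫_0^3 c·x^n dx = c·3^(n+1)/(n+1):
  ∫_0^3 u(x)^2 dx = ∫_0^3 (9*x^8 - 18*x^7 + 27*x^6 - 24*x^5 + 3*x^4 + 6*x^3 - 11*x^2 + 4*x + 4) dx. Term by term:
    ∫_0^3 9*x^8 dx = 19683;  ∫_0^3 -18*x^7 dx = -59049/4;  ∫_0^3 27*x^6 dx = 59049/7;
    ∫_0^3 -24*x^5 dx = -2916;  ∫_0^3 3*x^4 dx = 729/5;  ∫_0^3 6*x^3 dx = 243/2;
    ∫_0^3 -11*x^2 dx = -99;  ∫_0^3 4*x dx = 18;  ∫_0^3 4 dx = 12.
  Sum: 19683 − 59049/4 + 59049/7 − 2916 + 729/5 + 243/2 − 99 + 18 + 12 = 1489407/140.
  ∫_0^3 u'(x)^2 dx = ∫_0^3 (144*x^6 - 216*x^5 + 225*x^4 - 132*x^3 + 54*x^2 - 12*x + 1) dx. Term by term:
    ∫_0^3 144*x^6 dx = 314928/7;  ∫_0^3 -216*x^5 dx = -26244;  ∫_0^3 225*x^4 dx = 10935;
    ∫_0^3 -132*x^3 dx = -2673;  ∫_0^3 54*x^2 dx = 486;  ∫_0^3 -12*x dx = -54;
    ∫_0^3 1 dx = 3.
  Sum: 314928/7 − 26244 + 10935 − 2673 + 486 − 54 + 3 = 192099/7.
Adding: ||u||_{H^1}^2 = 1489407/140 + 192099/7 = 5331387/140.


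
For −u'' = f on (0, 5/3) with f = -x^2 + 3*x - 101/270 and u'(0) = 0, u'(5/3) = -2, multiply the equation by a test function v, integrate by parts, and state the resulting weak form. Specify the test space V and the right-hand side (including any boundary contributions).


V = H^1(0, 5/3) (v unrestricted at boundary; u is determined up to an additive constant); weak form: ∫_0^5/3 u'v' dx = ∫_0^5/3 (-x^2 + 3*x - 101/270) v dx − 2·v(5/3) for all v ∈ V.

Multiply both sides by a test function v and integrate from 0 to 5/3:
  ∫_0^5/3 −u''(x) v(x) dx = ∫_0^5/3 f(x) v(x) dx.
Integrate the LHS by parts once:
  ∫_0^5/3 −u'' v dx = −[u'(x) v(x)]_0^5/3 + ∫_0^5/3 u'(x) v'(x) dx.
Thus ∫_0^5/3 u'(x) v'(x) dx = ∫_0^5/3 f(x) v(x) dx + [u'(x) v(x)]_0^5/3.
Choose V so that boundary terms are either known or forced to vanish.
u has inhomogeneous Neumann u'(0) = 0, u'(5/3) = -2. [u' v]_0^5/3 = (-2)·v(5/3) − (0)·v(0) = − 2·v(5/3). Take V = H^1(0, 5/3); boundary term becomes part of RHS.
Weak formulation: find u (satisfying any essential BC) such that ∫_0^5/3 u'(x) v'(x) dx = ∫_0^5/3 f v dx − 2·v(5/3) for all v ∈ V (Neumann data are natural BCs: they enter the RHS as boundary terms).
Substituting f(x) = -x^2 + 3*x - 101/270, the right-hand side is ∫_0^5/3 (-x^2 + 3*x - 101/270) v dx − 2·v(5/3).
Compatibility check (pure Neumann): taking v ≡ 1 ∈ V gives 0 = ∫_0^5/3 f dx + (-2) − (0), i.e. ∫_0^5/3 f dx must equal u'(0) − u'(5/3) = 2. Indeed ∫_0^5/3 (-x^2 + 3*x - 101/270) dx = 2, so the data are compatible. The solution is then unique only up to an additive constant (fix it e.g. by requiring ∫_0^5/3 u dx = 0).


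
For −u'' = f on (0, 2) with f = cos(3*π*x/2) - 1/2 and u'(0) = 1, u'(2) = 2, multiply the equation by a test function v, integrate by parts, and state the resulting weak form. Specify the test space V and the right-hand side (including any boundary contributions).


V = H^1(0, 2) (v unrestricted at boundary; u is determined up to an additive constant); weak form: ∫_0^2 u'v' dx = ∫_0^2 (cos(3*π*x/2) - 1/2) v dx + 2·v(2) − v(0) for all v ∈ V.

Multiply both sides by a test function v and integrate from 0 to 2:
  ∫_0^2 −u''(x) v(x) dx = ∫_0^2 f(x) v(x) dx.
Integrate the LHS by parts once:
  ∫_0^2 −u'' v dx = −[u'(x) v(x)]_0^2 + ∫_0^2 u'(x) v'(x) dx.
Thus ∫_0^2 u'(x) v'(x) dx = ∫_0^2 f(x) v(x) dx + [u'(x) v(x)]_0^2.
Choose V so that boundary terms are either known or forced to vanish.
u has inhomogeneous Neumann u'(0) = 1, u'(2) = 2. [u' v]_0^2 = (2)·v(2) − (1)·v(0) = 2·v(2) − v(0). Take V = H^1(0, 2); boundary term becomes part of RHS.
Weak formulation: find u (satisfying any essential BC) such that ∫_0^2 u'(x) v'(x) dx = ∫_0^2 f v dx + 2·v(2) − v(0) for all v ∈ V (Neumann data are natural BCs: they enter the RHS as boundary terms).
Substituting f(x) = cos(3*π*x/2) - 1/2, the right-hand side is ∫_0^2 (cos(3*π*x/2) - 1/2) v dx + 2·v(2) − v(0).
Compatibility check (pure Neumann): taking v ≡ 1 ∈ V gives 0 = ∫_0^2 f dx + (2) − (1), i.e. ∫_0^2 f dx must equal u'(0) − u'(2) = -1. Indeed ∫_0^2 (cos(3*π*x/2) - 1/2) dx = -1, so the data are compatible. The solution is then unique only up to an additive constant (fix it e.g. by requiring ∫_0^2 u dx = 0).


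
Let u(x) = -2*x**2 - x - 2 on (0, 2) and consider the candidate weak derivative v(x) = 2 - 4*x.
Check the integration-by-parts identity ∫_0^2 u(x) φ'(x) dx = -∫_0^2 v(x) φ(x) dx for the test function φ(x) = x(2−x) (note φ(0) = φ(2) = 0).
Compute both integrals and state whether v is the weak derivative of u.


LHS = 20/3, RHS = 8/3. No, v is not the weak derivative of u.

u(x) = -2*x**2 - x - 2, classical derivative u'(x) = -4*x - 1.
φ(x) = x(2−x), so φ'(x) = 2 - 2*x.
Note φ(0) = φ(2) = 0, so the boundary term u·φ vanishes.
LHS = ∫_0^2 u(x) φ'(x) dx = ∫_0^2 (4*x^3 - 2*x^2 + 2*x - 4) dx. Term by term:
  ∫_0^2 4*x^3 dx = 16;  ∫_0^2 -2*x^2 dx = -16/3;  ∫_0^2 2*x dx = 4;
  ∫_0^2 -4 dx = -8.
Sum: 16 − 16/3 + 4 − 8 = 20/3.
So LHS = 20/3.
∫_0^2 v(x) φ(x) dx = ∫_0^2 (4*x^3 - 10*x^2 + 4*x) dx. Term by term:
  ∫_0^2 4*x^3 dx = 16;  ∫_0^2 -10*x^2 dx = -80/3;  ∫_0^2 4*x dx = 8.
Sum: 16 − 80/3 + 8 = -8/3.
So RHS = -∫_0^2 v(x) φ(x) dx = 8/3.
LHS − RHS = 4 ≠ 0, so the identity fails.
(For a valid weak derivative the identity must hold for EVERY test function, in particular this one. The failure shows v is NOT the weak derivative of u.)
Correct weak derivative would be u'(x) = -4*x - 1.


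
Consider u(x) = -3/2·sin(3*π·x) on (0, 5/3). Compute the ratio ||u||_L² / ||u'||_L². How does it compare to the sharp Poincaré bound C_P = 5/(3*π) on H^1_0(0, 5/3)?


||u||_L² / ||u'||_L² = 1/(3*π) < C_P = 5/(3*π).

u(x) = -3/2·sin(3*π·x), so u'(x) = -9*π*cos(3*π*x)/2.
Writing u(x) = A·sin(kπx/L) with A = -3/2 and k = 5, use ∫_0^L sin²(kπx/L) dx = L/2 and ∫_0^L cos²(kπx/L) dx = L/2.
u² = 9/4·sin²(3*π·x) and (u')² = 81*π^2/4·cos²(3*π·x), and each of sin², cos² integrates to L/2 = 5/6 over (0, 5/3).
∫_0^5/3 u² dx = 15/8, so ||u||_L² = sqrt(30)/4.
∫_0^5/3 (u')² dx = 135*π^2/8, so ||u'||_L² = 3*sqrt(30)*π/4.
Ratio ||u||_L² / ||u'||_L² = 1/(3*π).
Sharp Poincaré constant on H^1_0(0, 5/3) is C_P = L/π = 5/(3*π), achieved by sin(3*π/5·x).
This is the k = 5 harmonic; the ratio L/(kπ) is strictly less than C_P = L/π, consistent with the sharp inequality ||u||_L² ≤ C_P ||u'||_L².


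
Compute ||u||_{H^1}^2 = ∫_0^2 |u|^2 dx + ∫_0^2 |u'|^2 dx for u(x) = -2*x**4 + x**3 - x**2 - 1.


||u||_{H^1}^2 = 341566/315

The H^1 norm (squared) on an interval (0, L) is
  ||u||_{H^1}^2 = ∫_0^L u(x)^2 dx + ∫_0^L u'(x)^2 dx.
Compute u'(x) = -8*x**3 + 3*x**2 - 2*x.
Then u(x)^2 = 4*x**8 - 4*x**7 + 5*x**6 - 2*x**5 + 5*x**4 - 2*x**3 + 2*x**2 + 1 and u'(x)^2 = 64*x**6 - 48*x**5 + 41*x**4 - 12*x**3 + 4*x**2.
Integrate each monomial from 0 to 2 using ∫_0^2 c·x^n dx = c·2^(n+1)/(n+1):
  ∫_0^2 u(x)^2 dx = ∫_0^2 (4*x^8 - 4*x^7 + 5*x^6 - 2*x^5 + 5*x^4 - 2*x^3 + 2*x^2 + 1) dx. Term by term:
    ∫_0^2 4*x^8 dx = 2048/9;  ∫_0^2 -4*x^7 dx = -128;  ∫_0^2 5*x^6 dx = 640/7;
    ∫_0^2 -2*x^5 dx = -64/3;  ∫_0^2 5*x^4 dx = 32;  ∫_0^2 -2*x^3 dx = -8;
    ∫_0^2 2*x^2 dx = 16/3;  ∫_0^2 1 dx = 2.
  Sum: 2048/9 − 128 + 640/7 − 64/3 + 32 − 8 + 16/3 + 2 = 12662/63.
  ∫_0^2 u'(x)^2 dx = ∫_0^2 (64*x^6 - 48*x^5 + 41*x^4 - 12*x^3 + 4*x^2) dx. Term by term:
    ∫_0^2 64*x^6 dx = 8192/7;  ∫_0^2 -48*x^5 dx = -512;  ∫_0^2 41*x^4 dx = 1312/5;
    ∫_0^2 -12*x^3 dx = -48;  ∫_0^2 4*x^2 dx = 32/3.
  Sum: 8192/7 − 512 + 1312/5 − 48 + 32/3 = 92752/105.
Adding: ||u||_{H^1}^2 = 12662/63 + 92752/105 = 341566/315.


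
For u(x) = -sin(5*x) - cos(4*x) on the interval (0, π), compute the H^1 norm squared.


||u||_{H^1(0,π)}^2 = 340/9 + 43*π/2

u'(x) = 4*sin(4*x) - 5*cos(5*x).
Expand u² and (u')² and integrate term by term on (0, π), using: for integers n ≥ 1, ∫_0^π sin²(nx) dx = ∫_0^π cos²(nx) dx = π/2; for n ≠ n', ∫_0^π sin(nx)sin(n'x) dx = ∫_0^π cos(nx)cos(n'x) dx = 0; and by product-to-sum, ∫_0^π sin(nx)cos(n'x) dx = ½∫_0^π [sin((n+n')x) + sin((n−n')x)] dx, which is 0 when n+n' is even and 2n/(n²−n'²) when n+n' is odd (it need not vanish on (0, π)).
  u² squared terms: (-1)²·∫cos(4x)² dx = 1·π/2 = π/2;  (-1)²·∫sin(5x)² dx = 1·π/2 = π/2.
  u² cross terms: 2·(-1)·(-1)·∫cos(4x)·sin(5x) dx = 2·(10/9) = 20/9.
  So ∫_0^π u² dx = π/2 + π/2 + 20/9 = 20/9 + π.
  (u')² squared terms: (-5)²·∫cos(5x)² dx = 25·π/2 = 25*π/2;  (4)²·∫sin(4x)² dx = 16·π/2 = 8*π.
  (u')² cross terms: 2·(-5)·(4)·∫cos(5x)·sin(4x) dx = -40·(-8/9) = 320/9.
  So ∫_0^π (u')² dx = 25*π/2 + 8*π + 320/9 = 320/9 + 41*π/2.
||u||_{H^1}^2 = (20/9 + π) + (320/9 + 41*π/2) = 340/9 + 43*π/2.


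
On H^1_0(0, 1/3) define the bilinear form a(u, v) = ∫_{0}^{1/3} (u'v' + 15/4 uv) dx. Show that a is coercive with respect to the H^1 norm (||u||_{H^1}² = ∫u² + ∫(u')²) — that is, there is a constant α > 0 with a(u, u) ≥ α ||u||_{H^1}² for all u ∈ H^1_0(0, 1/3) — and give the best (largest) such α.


α = 1

Coercivity of a(·,·) on H^1_0(0, 1/3) means a(u, u) ≥ α ||u||_{H^1}² for every u ∈ H^1_0.
The interval has length L = 1/3, and Poincaré/coercivity depend only on L. Here a(u, u) = ∫(u')² + (15/4)·∫u².
Here c = 15/4 ≥ 1, so a(u,u) = ∫(u')² + c∫u² ≥ ∫(u')² + ∫u² = ||u||_{H^1}², i.e. α = 1 works. No larger α is possible: a(u,u) ≥ α||u||_{H^1}² means (1−α)∫(u')² ≥ (α−c)∫u², and for the modes u_n = sin(nπ(x−x₀)/L) (x₀ the left endpoint) one has ∫u_n²/∫(u_n')² = (L/(nπ))² → 0, so a(u_n,u_n)/||u_n||_{H^1}² → 1. Hence the optimal constant is α = 1.
Therefore α = 1.


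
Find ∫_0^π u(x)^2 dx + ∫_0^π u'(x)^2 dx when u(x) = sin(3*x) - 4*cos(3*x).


||u||_{H^1(0,π)}^2 = 85*π

u'(x) = 12*sin(3*x) + 3*cos(3*x).
Expand u² and (u')² and integrate term by term on (0, π), using: for integers n ≥ 1, ∫_0^π sin²(nx) dx = ∫_0^π cos²(nx) dx = π/2; for n ≠ n', ∫_0^π sin(nx)sin(n'x) dx = ∫_0^π cos(nx)cos(n'x) dx = 0; and by product-to-sum, ∫_0^π sin(nx)cos(n'x) dx = ½∫_0^π [sin((n+n')x) + sin((n−n')x)] dx, which is 0 when n+n' is even and 2n/(n²−n'²) when n+n' is odd (it need not vanish on (0, π)).
  u² squared terms: (-4)²·∫cos(3x)² dx = 16·π/2 = 8*π;  (1)²·∫sin(3x)² dx = 1·π/2 = π/2.
  u² cross terms: 2·(-4)·(1)·∫cos(3x)·sin(3x) dx = -8·(0) = 0.
  So ∫_0^π u² dx = 8*π + π/2 + 0 = 17*π/2.
  (u')² squared terms: (3)²·∫cos(3x)² dx = 9·π/2 = 9*π/2;  (12)²·∫sin(3x)² dx = 144·π/2 = 72*π.
  (u')² cross terms: 2·(3)·(12)·∫cos(3x)·sin(3x) dx = 72·(0) = 0.
  So ∫_0^π (u')² dx = 9*π/2 + 72*π + 0 = 153*π/2.
||u||_{H^1}^2 = (17*π/2) + (153*π/2) = 85*π.


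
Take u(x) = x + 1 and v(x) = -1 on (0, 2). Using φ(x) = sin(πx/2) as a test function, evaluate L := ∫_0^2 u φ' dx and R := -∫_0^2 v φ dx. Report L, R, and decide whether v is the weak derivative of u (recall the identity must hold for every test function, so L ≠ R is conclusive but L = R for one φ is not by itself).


LHS = -4/π, RHS = 4/π. No, v is not the weak derivative of u.

u(x) = x + 1, classical derivative u'(x) = 1.
φ(x) = sin(πx/2), so φ'(x) = π*cos(π*x/2)/2.
Note φ(0) = φ(2) = 0, so the boundary term u·φ vanishes.
LHS = ∫_0^2 u(x) φ'(x) dx = ∫_0^2 (π*x*cos(π*x/2)/2 + π*cos(π*x/2)/2) dx. Term by term:
  ∫_0^2 π*cos(π*x/2)/2 dx = 0;  ∫_0^2 π*x*cos(π*x/2)/2 dx = -4/π.
Sum: 0 − 4/π = -4/π.
So LHS = -4/π.
∫_0^2 v(x) φ(x) dx = ∫_0^2 (-sin(π*x/2)) dx. Term by term:
  ∫_0^2 -sin(π*x/2) dx = -4/π.
So RHS = -∫_0^2 v(x) φ(x) dx = 4/π.
LHS − RHS = -8/π ≠ 0, so the identity fails.
(For a valid weak derivative the identity must hold for EVERY test function, in particular this one. The failure shows v is NOT the weak derivative of u.)
Correct weak derivative would be u'(x) = 1.


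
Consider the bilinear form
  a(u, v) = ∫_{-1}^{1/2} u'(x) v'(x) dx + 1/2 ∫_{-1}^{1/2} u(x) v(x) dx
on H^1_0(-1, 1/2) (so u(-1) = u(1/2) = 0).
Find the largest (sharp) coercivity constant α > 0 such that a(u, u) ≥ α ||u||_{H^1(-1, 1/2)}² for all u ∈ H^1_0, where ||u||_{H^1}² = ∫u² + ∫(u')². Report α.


α = (9 + 8*π^2)/(2*(9 + 4*π^2))

Coercivity of a(·,·) on H^1_0(-1, 1/2) means a(u, u) ≥ α ||u||_{H^1}² for every u ∈ H^1_0.
The interval has length L = 3/2, and Poincaré/coercivity depend only on L. Here a(u, u) = ∫(u')² + (1/2)·∫u².
Here 0 < c = 1/2 < 1. The condition a(u,u) ≥ α||u||_{H^1}² reads (1−α)∫(u')² ≥ (α−c)∫u². Any admissible α is ≤ 1 (rapidly oscillating u have ∫u²/∫(u')² → 0), and α = 1 would force 0 ≥ (1−c)∫u², impossible since c < 1; so 1−α > 0. By the sharp Poincaré inequality on H^1_0 of an interval of length L, ∫(u')² ≥ (π/L)²∫u² with equality for the first sine mode sin(π(x−x₀)/L) (x₀ the left endpoint), so the inequality holds for all u iff (1−α)(π/L)² ≥ α − c, i.e. α ≤ ((π/L)² + c)/((π/L)² + 1) = (1 + c(L/π)²)/(1 + (L/π)²). With (π/L)² = 4*π^2/9 and c = 1/2, the largest admissible constant is α = ((π/L)² + c)/((π/L)² + 1).
Simplifying, α = (9 + 8*π^2)/(2*(9 + 4*π^2)).
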